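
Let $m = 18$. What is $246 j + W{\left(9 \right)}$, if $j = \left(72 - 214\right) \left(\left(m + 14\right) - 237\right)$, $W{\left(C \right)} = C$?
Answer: $7161069$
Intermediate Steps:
$j = 29110$ ($j = \left(72 - 214\right) \left(\left(18 + 14\right) - 237\right) = - 142 \left(32 - 237\right) = \left(-142\right) \left(-205\right) = 29110$)
$246 j + W{\left(9 \right)} = 246 \cdot 29110 + 9 = 7161060 + 9 = 7161069$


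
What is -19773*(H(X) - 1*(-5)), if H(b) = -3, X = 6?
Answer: -39546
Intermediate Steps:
-19773*(H(X) - 1*(-5)) = -19773*(-3 - 1*(-5)) = -19773*(-3 + 5) = -19773*2 = -39546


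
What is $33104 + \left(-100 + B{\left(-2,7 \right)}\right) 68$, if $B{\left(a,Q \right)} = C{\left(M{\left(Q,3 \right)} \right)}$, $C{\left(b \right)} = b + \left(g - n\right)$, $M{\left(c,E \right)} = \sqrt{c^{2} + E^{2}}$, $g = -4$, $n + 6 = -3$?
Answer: $26644 + 68 \sqrt{58} \approx 27162.0$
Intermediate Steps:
$n = -9$ ($n = -6 - 3 = -9$)
$M{\left(c,E \right)} = \sqrt{E^{2} + c^{2}}$
$C{\left(b \right)} = 5 + b$ ($C{\left(b \right)} = b - -5 = b + \left(-4 + 9\right) = b + 5 = 5 + b$)
$B{\left(a,Q \right)} = 5 + \sqrt{9 + Q^{2}}$ ($B{\left(a,Q \right)} = 5 + \sqrt{3^{2} + Q^{2}} = 5 + \sqrt{9 + Q^{2}}$)
$33104 + \left(-100 + B{\left(-2,7 \right)}\right) 68 = 33104 + \left(-100 + \left(5 + \sqrt{9 + 7^{2}}\right)\right) 68 = 33104 + \left(-100 + \left(5 + \sqrt{9 + 49}\right)\right) 68 = 33104 + \left(-100 + \left(5 + \sqrt{58}\right)\right) 68 = 33104 + \left(-95 + \sqrt{58}\right) 68 = 33104 - \left(6460 - 68 \sqrt{58}\right) = 26644 + 68 \sqrt{58}$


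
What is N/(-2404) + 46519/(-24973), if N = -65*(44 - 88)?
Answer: -45813614/15008773 ≈ -3.0525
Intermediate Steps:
N = 2860 (N = -65*(-44) = 2860)
N/(-2404) + 46519/(-24973) = 2860/(-2404) + 46519/(-24973) = 2860*(-1/2404) + 46519*(-1/24973) = -715/601 - 46519/24973 = -45813614/15008773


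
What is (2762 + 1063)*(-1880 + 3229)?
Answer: 5159925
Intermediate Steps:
(2762 + 1063)*(-1880 + 3229) = 3825*1349 = 5159925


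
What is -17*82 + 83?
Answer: -1311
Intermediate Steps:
-17*82 + 83 = -1394 + 83 = -1311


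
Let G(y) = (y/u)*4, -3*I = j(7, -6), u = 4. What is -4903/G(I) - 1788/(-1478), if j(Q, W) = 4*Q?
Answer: 10894983/20692 ≈ 526.53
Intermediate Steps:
I = -28/3 (I = -4*7/3 = -⅓*28 = -28/3 ≈ -9.3333)
G(y) = y (G(y) = (y/4)*4 = y)
-4903/G(I) - 1788/(-1478) = -4903/(-28/3) - 1788/(-1478) = -4903*(-3/28) - 1788*(-1/1478) = 14709/28 + 894/739 = 10894983/20692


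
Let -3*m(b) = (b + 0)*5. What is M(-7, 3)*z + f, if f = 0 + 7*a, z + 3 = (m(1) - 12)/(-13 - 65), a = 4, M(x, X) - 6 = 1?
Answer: 1925/234 ≈ 8.2265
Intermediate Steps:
m(b) = -5*b/3 (m(b) = -(b + 0)*5/3 = -b*5/3 = -5*b/3)
M(x, X) = 7 (M(x, X) = 6 + 1 = 7)
z = -661/234 (z = -3 + (-5/3*1 - 12)/(-13 - 65) = -3 + (-5/3 - 12)/(-78) = -3 - 41/3*(-1/78) = -3 + 41/234 = -661/234 ≈ -2.8248)
f = 28 (f = 0 + 7*4 = 0 + 28 = 28)
M(-7, 3)*z + f = 7*(-661/234) + 28 = -4627/234 + 28 = 1925/234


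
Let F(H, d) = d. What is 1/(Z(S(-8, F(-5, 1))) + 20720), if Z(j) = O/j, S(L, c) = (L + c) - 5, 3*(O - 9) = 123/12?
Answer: 144/2983531 ≈ 4.8265e-5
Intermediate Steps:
O = 149/12 (O = 9 + (123/12)/3 = 9 + (123*(1/12))/3 = 9 + (1/3)*(41/4) = 9 + 41/12 = 149/12 ≈ 12.417)
S(L, c) = -5 + L + c
Z(j) = 149/(12*j)
1/(Z(S(-8, F(-5, 1))) + 20720) = 1/(149/(12*(-5 - 8 + 1)) + 20720) = 1/((149/12)/(-12) + 20720) = 1/((149/12)*(-1/12) + 20720) = 1/(-149/144 + 20720) = 1/(2983531/144) = 144/2983531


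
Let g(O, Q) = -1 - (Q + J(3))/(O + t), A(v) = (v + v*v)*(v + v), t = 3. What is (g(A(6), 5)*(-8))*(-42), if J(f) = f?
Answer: -57680/169 ≈ -341.30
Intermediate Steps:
A(v) = 2*v*(v + v²) (A(v) = (v + v²)*(2*v) = 2*v*(v + v²))
g(O, Q) = -1 - (3 + Q)/(3 + O) (g(O, Q) = -1 - (Q + 3)/(O + 3) = -1 - (3 + Q)/(3 + O))
(g(A(6), 5)*(-8))*(-42) = (((-6 - 2*6²*(1 + 6) - 1*5)/(3 + 2*6²*(1 + 6)))*(-8))*(-42) = (((-6 - 2*36*7 - 5)/(3 + 2*36*7))*(-8))*(-42) = (((-6 - 1*504 - 5)/(3 + 504))*(-8))*(-42) = (((-6 - 504 - 5)/507)*(-8))*(-42) = (((1/507)*(-515))*(-8))*(-42) = -515/507*(-8)*(-42) = (4120/507)*(-42) = -57680/169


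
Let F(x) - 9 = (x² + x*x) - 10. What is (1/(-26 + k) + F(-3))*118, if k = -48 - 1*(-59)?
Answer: 29972/15 ≈ 1998.1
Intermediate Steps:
F(x) = -1 + 2*x² (F(x) = 9 + ((x² + x*x) - 10) = 9 + ((x² + x²) - 10) = 9 + (2*x² - 10) = 9 + (-10 + 2*x²) = -1 + 2*x²)
k = 11 (k = -48 + 59 = 11)
(1/(-26 + k) + F(-3))*118 = (1/(-26 + 11) + (-1 + 2*(-3)²))*118 = (1/(-15) + (-1 + 2*9))*118 = (-1/15 + (-1 + 18))*118 = (-1/15 + 17)*118 = (254/15)*118 = 29972/15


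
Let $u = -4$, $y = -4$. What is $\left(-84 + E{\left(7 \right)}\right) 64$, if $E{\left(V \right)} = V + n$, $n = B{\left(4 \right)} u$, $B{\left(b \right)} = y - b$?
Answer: $-2880$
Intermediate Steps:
$B{\left(b \right)} = -4 - b$
$n = 32$ ($n = \left(-4 - 4\right) \left(-4\right) = \left(-8\right) \left(-4\right) = 32$)
$E{\left(V \right)} = 32 + V$ ($E{\left(V \right)} = V + 32 = 32 + V$)
$\left(-84 + E{\left(7 \right)}\right) 64 = \left(-84 + \left(32 + 7\right)\right) 64 = \left(-84 + 39\right) 64 = \left(-45\right) 64 = -2880$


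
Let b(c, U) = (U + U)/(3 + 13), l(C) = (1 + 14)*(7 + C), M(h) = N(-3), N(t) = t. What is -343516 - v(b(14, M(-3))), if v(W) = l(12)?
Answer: -343801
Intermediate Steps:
M(h) = -3
l(C) = 105 + 15*C (l(C) = 15*(7 + C) = 105 + 15*C)
b(c, U) = U/8 (b(c, U) = (2*U)/16 = (2*U)*(1/16) = U/8)
v(W) = 285 (v(W) = 105 + 15*12 = 105 + 180 = 285)
-343516 - v(b(14, M(-3))) = -343516 - 1*285 = -343516 - 285 = -343801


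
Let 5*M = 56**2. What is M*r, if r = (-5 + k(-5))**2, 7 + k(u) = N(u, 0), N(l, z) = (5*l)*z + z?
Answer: 451584/5 ≈ 90317.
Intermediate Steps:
M = 3136/5 (M = (1/5)*56**2 = (1/5)*3136 = 3136/5 ≈ 627.20)
N(l, z) = z + 5*l*z (N(l, z) = 5*l*z + z = z + 5*l*z)
k(u) = -7 (k(u) = -7 + 0*(1 + 5*u) = -7 + 0 = -7)
r = 144 (r = (-5 - 7)**2 = (-12)**2 = 144)
M*r = (3136/5)*144 = 451584/5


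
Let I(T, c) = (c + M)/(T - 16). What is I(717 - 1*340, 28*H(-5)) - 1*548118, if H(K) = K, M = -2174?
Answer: -197872912/361 ≈ -5.4812e+5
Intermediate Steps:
I(T, c) = (-2174 + c)/(-16 + T) (I(T, c) = (c - 2174)/(T - 16) = (-2174 + c)/(-16 + T))
I(717 - 1*340, 28*H(-5)) - 1*548118 = (-2174 + 28*(-5))/(-16 + (717 - 1*340)) - 1*548118 = (-2174 - 140)/(-16 + (717 - 340)) - 548118 = -2314/(-16 + 377) - 548118 = -2314/361 - 548118 = -197872912/361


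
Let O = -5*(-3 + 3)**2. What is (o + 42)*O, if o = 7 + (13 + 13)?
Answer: 0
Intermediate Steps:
o = 33 (o = 7 + 26 = 33)
O = 0 (O = -5*0**2 = -5*0 = 0)
(o + 42)*O = (33 + 42)*0 = 75*0 = 0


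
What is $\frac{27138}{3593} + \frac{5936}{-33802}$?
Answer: $\frac{447995314}{60725293} \approx 7.3774$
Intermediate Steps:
$\frac{27138}{3593} + \frac{5936}{-33802} = 27138 \cdot \frac{1}{3593} + 5936 \left(- \frac{1}{33802}\right) = \frac{27138}{3593} - \frac{2968}{16901} = \frac{447995314}{60725293}$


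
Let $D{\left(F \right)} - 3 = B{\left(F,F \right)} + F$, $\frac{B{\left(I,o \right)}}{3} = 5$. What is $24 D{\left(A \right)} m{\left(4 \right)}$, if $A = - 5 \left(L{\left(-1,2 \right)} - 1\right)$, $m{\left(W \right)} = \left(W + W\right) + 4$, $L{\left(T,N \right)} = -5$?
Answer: $13824$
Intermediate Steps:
$B{\left(I,o \right)} = 15$ ($B{\left(I,o \right)} = 3 \cdot 5 = 15$)
$m{\left(W \right)} = 4 + 2 W$ ($m{\left(W \right)} = 2 W + 4 = 4 + 2 W$)
$A = 30$ ($A = - 5 \left(-5 - 1\right) = \left(-5\right) \left(-6\right) = 30$)
$D{\left(F \right)} = 18 + F$ ($D{\left(F \right)} = 3 + \left(15 + F\right) = 18 + F$)
$24 D{\left(A \right)} m{\left(4 \right)} = 24 \left(18 + 30\right) \left(4 + 2 \cdot 4\right) = 24 \cdot 48 \left(4 + 8\right) = 1152 \cdot 12 = 13824$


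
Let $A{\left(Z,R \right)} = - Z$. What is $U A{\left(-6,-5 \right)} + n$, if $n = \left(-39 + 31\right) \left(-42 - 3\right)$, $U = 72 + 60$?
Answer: $1152$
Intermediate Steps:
$U = 132$
$n = 360$ ($n = \left(-8\right) \left(-45\right) = 360$)
$U A{\left(-6,-5 \right)} + n = 132 \left(\left(-1\right) \left(-6\right)\right) + 360 = 132 \cdot 6 + 360 = 792 + 360 = 1152$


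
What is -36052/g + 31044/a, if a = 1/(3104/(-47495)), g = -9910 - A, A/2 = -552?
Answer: -60488495894/29874355 ≈ -2024.8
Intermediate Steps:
A = -1104 (A = 2*(-552) = -1104)
g = -8806 (g = -9910 - 1*(-1104) = -9910 + 1104 = -8806)
a = -47495/3104 (a = 1/(3104*(-1/47495)) = 1/(-3104/47495) = -47495/3104 ≈ -15.301)
-36052/g + 31044/a = -36052/(-8806) + 31044/(-47495/3104) = -36052*(-1/8806) + 31044*(-3104/47495) = 18026/4403 - 96360576/47495 = -60488495894/29874355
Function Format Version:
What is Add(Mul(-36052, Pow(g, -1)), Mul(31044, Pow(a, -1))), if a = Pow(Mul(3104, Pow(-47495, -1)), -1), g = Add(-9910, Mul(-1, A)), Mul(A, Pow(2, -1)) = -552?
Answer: Rational(-60488495894, 29874355) ≈ -2024.8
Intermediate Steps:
A = -1104 (A = Mul(2, -552) = -1104)
g = -8806 (g = Add(-9910, Mul(-1, -1104)) = Add(-9910, 1104) = -8806)
a = Rational(-47495, 3104) (a = Pow(Mul(3104, Rational(-1, 47495)), -1) = Pow(Rational(-3104, 47495), -1) = Rational(-47495, 3104) ≈ -15.301)
Add(Mul(-36052, Pow(g, -1)), Mul(31044, Pow(a, -1))) = Add(Mul(-36052, Pow(-8806, -1)), Mul(31044, Pow(Rational(-47495, 3104), -1))) = Add(Mul(-36052, Rational(-1, 8806)), Mul(31044, Rational(-3104, 47495))) = Add(Rational(18026, 4403), Rational(-96360576, 47495)) = Rational(-60488495894, 29874355)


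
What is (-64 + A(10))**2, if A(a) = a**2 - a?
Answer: 676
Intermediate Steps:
(-64 + A(10))**2 = (-64 + 10*(-1 + 10))**2 = (-64 + 10*9)**2 = (-64 + 90)**2 = 26**2 = 676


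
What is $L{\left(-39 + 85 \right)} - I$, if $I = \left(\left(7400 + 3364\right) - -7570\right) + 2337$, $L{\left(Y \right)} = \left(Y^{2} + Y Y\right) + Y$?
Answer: $-16393$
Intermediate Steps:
$L{\left(Y \right)} = Y + 2 Y^{2}$ ($L{\left(Y \right)} = \left(Y^{2} + Y^{2}\right) + Y = 2 Y^{2} + Y = Y + 2 Y^{2}$)
$I = 20671$ ($I = \left(10764 + 7570\right) + 2337 = 18334 + 2337 = 20671$)
$L{\left(-39 + 85 \right)} - I = \left(-39 + 85\right) \left(1 + 2 \left(-39 + 85\right)\right) - 20671 = 46 \left(1 + 2 \cdot 46\right) - 20671 = 46 \left(1 + 92\right) - 20671 = 46 \cdot 93 - 20671 = 4278 - 20671 = -16393$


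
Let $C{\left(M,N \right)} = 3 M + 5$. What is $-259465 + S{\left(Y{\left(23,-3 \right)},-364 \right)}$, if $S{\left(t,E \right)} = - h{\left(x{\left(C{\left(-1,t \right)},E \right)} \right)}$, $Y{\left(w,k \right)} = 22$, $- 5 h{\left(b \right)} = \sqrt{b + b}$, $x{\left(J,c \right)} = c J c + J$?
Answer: $-259465 + \frac{2 \sqrt{132497}}{5} \approx -2.5932 \cdot 10^{5}$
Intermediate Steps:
$C{\left(M,N \right)} = 5 + 3 M$
$x{\left(J,c \right)} = J + J c^{2}$ ($x{\left(J,c \right)} = J c c + J = J c^{2} + J = J + J c^{2}$)
$h{\left(b \right)} = - \frac{\sqrt{2} \sqrt{b}}{5}$ ($h{\left(b \right)} = - \frac{\sqrt{b + b}}{5} = - \frac{\sqrt{2 b}}{5} = - \frac{\sqrt{2} \sqrt{b}}{5}$)
$S{\left(t,E \right)} = \frac{\sqrt{2} \sqrt{2 + 2 E^{2}}}{5}$ ($S{\left(t,E \right)} = - \frac{\left(-1\right) \sqrt{2} \sqrt{\left(5 + 3 \left(-1\right)\right) \left(1 + E^{2}\right)}}{5} = - \frac{\left(-1\right) \sqrt{2} \sqrt{\left(5 - 3\right) \left(1 + E^{2}\right)}}{5} = - \frac{\left(-1\right) \sqrt{2} \sqrt{2 \left(1 + E^{2}\right)}}{5} = - \frac{\left(-1\right) \sqrt{2} \sqrt{2 + 2 E^{2}}}{5} = \frac{\sqrt{2} \sqrt{2 + 2 E^{2}}}{5}$)
$-259465 + S{\left(Y{\left(23,-3 \right)},-364 \right)} = -259465 + \frac{2 \sqrt{1 + \left(-364\right)^{2}}}{5} = -259465 + \frac{2 \sqrt{1 + 132496}}{5} = -259465 + \frac{2 \sqrt{132497}}{5}$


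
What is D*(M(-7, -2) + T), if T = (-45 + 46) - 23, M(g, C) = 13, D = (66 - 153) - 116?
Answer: 1827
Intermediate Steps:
D = -203 (D = -87 - 116 = -203)
T = -22 (T = 1 - 23 = -22)
D*(M(-7, -2) + T) = -203*(13 - 22) = -203*(-9) = 1827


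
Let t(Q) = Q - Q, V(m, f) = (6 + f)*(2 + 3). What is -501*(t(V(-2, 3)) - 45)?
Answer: 22545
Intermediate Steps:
V(m, f) = 30 + 5*f (V(m, f) = (6 + f)*5 = 30 + 5*f)
t(Q) = 0
-501*(t(V(-2, 3)) - 45) = -501*(0 - 45) = -501*(-45) = 22545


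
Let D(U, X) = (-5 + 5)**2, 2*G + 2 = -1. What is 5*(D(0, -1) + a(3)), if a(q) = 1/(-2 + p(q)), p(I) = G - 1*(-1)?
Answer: -2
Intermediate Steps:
G = -3/2 (G = -1 + (1/2)*(-1) = -1 - 1/2 = -3/2 ≈ -1.5000)
D(U, X) = 0 (D(U, X) = 0**2 = 0)
p(I) = -1/2 (p(I) = -3/2 - 1*(-1) = -3/2 + 1 = -1/2)
a(q) = -2/5 (a(q) = 1/(-2 - 1/2) = 1/(-5/2) = -2/5)
5*(D(0, -1) + a(3)) = 5*(0 - 2/5) = 5*(-2/5) = -2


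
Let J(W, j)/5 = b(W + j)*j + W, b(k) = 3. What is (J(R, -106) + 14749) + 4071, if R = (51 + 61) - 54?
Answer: 17520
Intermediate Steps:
R = 58 (R = 112 - 54 = 58)
J(W, j) = 5*W + 15*j (J(W, j) = 5*(3*j + W) = 5*(W + 3*j) = 5*W + 15*j)
(J(R, -106) + 14749) + 4071 = ((5*58 + 15*(-106)) + 14749) + 4071 = ((290 - 1590) + 14749) + 4071 = (-1300 + 14749) + 4071 = 13449 + 4071 = 17520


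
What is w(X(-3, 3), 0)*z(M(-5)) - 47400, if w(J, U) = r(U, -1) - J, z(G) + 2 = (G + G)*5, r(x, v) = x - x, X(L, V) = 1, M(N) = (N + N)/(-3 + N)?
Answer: -94821/2 ≈ -47411.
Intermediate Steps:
M(N) = 2*N/(-3 + N) (M(N) = (2*N)/(-3 + N) = 2*N/(-3 + N))
r(x, v) = 0
z(G) = -2 + 10*G (z(G) = -2 + (G + G)*5 = -2 + (2*G)*5 = -2 + 10*G)
w(J, U) = -J (w(J, U) = 0 - J = -J)
w(X(-3, 3), 0)*z(M(-5)) - 47400 = (-1*1)*(-2 + 10*(2*(-5)/(-3 - 5))) - 47400 = -(-2 + 10*(2*(-5)/(-8))) - 47400 = -(-2 + 10*(2*(-5)*(-⅛))) - 47400 = -(-2 + 10*(5/4)) - 47400 = -(-2 + 25/2) - 47400 = -1*21/2 - 47400 = -21/2 - 47400 = -94821/2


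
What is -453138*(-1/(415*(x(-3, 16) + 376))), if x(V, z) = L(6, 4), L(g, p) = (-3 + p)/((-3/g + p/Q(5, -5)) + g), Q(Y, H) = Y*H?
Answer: 60493923/20841715 ≈ 2.9025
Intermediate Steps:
Q(Y, H) = H*Y
L(g, p) = (-3 + p)/(g - 3/g - p/25) (L(g, p) = (-3 + p)/((-3/g + p/((-5*5))) + g) = (-3 + p)/((-3/g + p/(-25)) + g) = (-3 + p)/((-3/g + p*(-1/25)) + g) = (-3 + p)/((-3/g - p/25) + g) = (-3 + p)/(g - 3/g - p/25))
x(V, z) = 50/267 (x(V, z) = 25*6*(3 - 1*4)/(75 - 25*6² + 6*4) = 25*6*(3 - 4)/(75 - 25*36 + 24) = 25*6*(-1)/(75 - 900 + 24) = 25*6*(-1)/(-801) = 25*6*(-1/801)*(-1) = 50/267)
-453138*(-1/(415*(x(-3, 16) + 376))) = -453138*(-1/(415*(50/267 + 376))) = -453138/((100442/267)*(-415)) = -453138/(-41683430/267) = -453138*(-267/41683430) = 60493923/20841715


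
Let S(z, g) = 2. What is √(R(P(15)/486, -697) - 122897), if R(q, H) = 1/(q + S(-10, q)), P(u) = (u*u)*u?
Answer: I*√3185610239/161 ≈ 350.57*I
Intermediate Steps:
P(u) = u³ (P(u) = u²*u = u³)
R(q, H) = 1/(2 + q) (R(q, H) = 1/(q + 2) = 1/(2 + q))
√(R(P(15)/486, -697) - 122897) = √(1/(2 + 15³/486) - 122897) = √(1/(2 + 3375*(1/486)) - 122897) = √(1/(2 + 125/18) - 122897) = √(1/(161/18) - 122897) = √(18/161 - 122897) = √(-19786399/161) = I*√3185610239/161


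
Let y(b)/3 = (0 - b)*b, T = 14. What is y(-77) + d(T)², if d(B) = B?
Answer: -17591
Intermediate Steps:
y(b) = -3*b² (y(b) = 3*((0 - b)*b) = 3*((-b)*b) = 3*(-b²) = -3*b²)
y(-77) + d(T)² = -3*(-77)² + 14² = -3*5929 + 196 = -17787 + 196 = -17591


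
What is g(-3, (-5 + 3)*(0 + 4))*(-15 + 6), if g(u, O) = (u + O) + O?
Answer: 171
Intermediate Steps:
g(u, O) = u + 2*O (g(u, O) = (O + u) + O = u + 2*O)
g(-3, (-5 + 3)*(0 + 4))*(-15 + 6) = (-3 + 2*((-5 + 3)*(0 + 4)))*(-15 + 6) = (-3 + 2*(-2*4))*(-9) = (-3 + 2*(-8))*(-9) = (-3 - 16)*(-9) = -19*(-9) = 171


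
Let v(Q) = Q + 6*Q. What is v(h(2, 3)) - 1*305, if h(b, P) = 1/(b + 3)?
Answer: -1518/5 ≈ -303.60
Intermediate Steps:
h(b, P) = 1/(3 + b)
v(Q) = 7*Q
v(h(2, 3)) - 1*305 = 7/(3 + 2) - 1*305 = 7/5 - 305 = -1518/5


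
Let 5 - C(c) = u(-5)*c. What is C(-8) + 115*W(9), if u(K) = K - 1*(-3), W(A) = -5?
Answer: -586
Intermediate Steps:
u(K) = 3 + K (u(K) = K + 3 = 3 + K)
C(c) = 5 + 2*c (C(c) = 5 - (3 - 5)*c = 5 - (-2)*c = 5 + 2*c)
C(-8) + 115*W(9) = (5 + 2*(-8)) + 115*(-5) = (5 - 16) - 575 = -11 - 575 = -586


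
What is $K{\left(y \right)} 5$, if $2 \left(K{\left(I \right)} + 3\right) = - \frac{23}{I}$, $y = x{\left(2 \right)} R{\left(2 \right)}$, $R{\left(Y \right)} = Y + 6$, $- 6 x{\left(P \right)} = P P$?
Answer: $- \frac{135}{32} \approx -4.2188$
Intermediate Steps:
$x{\left(P \right)} = - \frac{P^{2}}{6}$ ($x{\left(P \right)} = - \frac{P P}{6} = - \frac{P^{2}}{6}$)
$R{\left(Y \right)} = 6 + Y$
$y = - \frac{16}{3}$ ($y = - \frac{2^{2}}{6} \left(6 + 2\right) = \left(- \frac{1}{6}\right) 4 \cdot 8 = \left(- \frac{2}{3}\right) 8 = - \frac{16}{3} \approx -5.3333$)
$K{\left(I \right)} = -3 - \frac{23}{2 I}$ ($K{\left(I \right)} = -3 + \frac{\left(-23\right) \frac{1}{I}}{2} = -3 - \frac{23}{2 I}$)
$K{\left(y \right)} 5 = \left(-3 - \frac{23}{2 \left(- \frac{16}{3}\right)}\right) 5 = \left(-3 - - \frac{69}{32}\right) 5 = \left(-3 + \frac{69}{32}\right) 5 = \left(- \frac{27}{32}\right) 5 = - \frac{135}{32}$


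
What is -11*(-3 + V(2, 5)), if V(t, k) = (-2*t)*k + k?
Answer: 198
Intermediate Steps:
V(t, k) = k - 2*k*t (V(t, k) = -2*k*t + k = k - 2*k*t)
-11*(-3 + V(2, 5)) = -11*(-3 + 5*(1 - 2*2)) = -11*(-3 + 5*(1 - 4)) = -11*(-3 + 5*(-3)) = -11*(-3 - 15) = -11*(-18) = 198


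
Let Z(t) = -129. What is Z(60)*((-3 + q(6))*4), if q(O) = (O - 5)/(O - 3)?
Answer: 1376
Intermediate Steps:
q(O) = (-5 + O)/(-3 + O)
Z(60)*((-3 + q(6))*4) = -129*(-3 + (-5 + 6)/(-3 + 6))*4 = -129*(-3 + 1/3)*4 = -129*(-3 + (⅓)*1)*4 = -129*(-3 + ⅓)*4 = -(-344)*4 = -129*(-32/3) = 1376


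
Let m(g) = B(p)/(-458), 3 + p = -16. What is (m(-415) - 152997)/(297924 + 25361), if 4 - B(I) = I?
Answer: -1709089/3611330 ≈ -0.47326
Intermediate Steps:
p = -19 (p = -3 - 16 = -19)
B(I) = 4 - I
m(g) = -23/458 (m(g) = (4 - 1*(-19))/(-458) = (4 + 19)*(-1/458) = 23*(-1/458) = -23/458)
(m(-415) - 152997)/(297924 + 25361) = (-23/458 - 152997)/(297924 + 25361) = -70072649/458/323285 = -70072649/458*1/323285 = -1709089/3611330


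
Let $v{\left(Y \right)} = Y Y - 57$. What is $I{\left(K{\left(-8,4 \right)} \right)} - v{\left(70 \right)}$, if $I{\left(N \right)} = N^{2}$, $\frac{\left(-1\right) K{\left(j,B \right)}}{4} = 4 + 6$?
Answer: $-3243$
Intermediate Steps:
$v{\left(Y \right)} = -57 + Y^{2}$ ($v{\left(Y \right)} = Y^{2} - 57 = -57 + Y^{2}$)
$K{\left(j,B \right)} = -40$ ($K{\left(j,B \right)} = - 4 \left(4 + 6\right) = \left(-4\right) 10 = -40$)
$I{\left(K{\left(-8,4 \right)} \right)} - v{\left(70 \right)} = \left(-40\right)^{2} - \left(-57 + 70^{2}\right) = 1600 - \left(-57 + 4900\right) = 1600 - 4843 = -3243$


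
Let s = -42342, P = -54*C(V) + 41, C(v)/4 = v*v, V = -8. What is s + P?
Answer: -56125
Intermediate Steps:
C(v) = 4*v² (C(v) = 4*(v*v) = 4*v²)
P = -13783 (P = -216*(-8)² + 41 = -216*64 + 41 = -54*256 + 41 = -13824 + 41 = -13783)
s + P = -42342 - 13783 = -56125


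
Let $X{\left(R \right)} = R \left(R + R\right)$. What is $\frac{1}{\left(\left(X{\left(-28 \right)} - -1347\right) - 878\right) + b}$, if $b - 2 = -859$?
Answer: $\frac{1}{1180} \approx 0.00084746$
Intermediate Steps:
$b = -857$ ($b = 2 - 859 = -857$)
$X{\left(R \right)} = 2 R^{2}$ ($X{\left(R \right)} = R 2 R = 2 R^{2}$)
$\frac{1}{\left(\left(X{\left(-28 \right)} - -1347\right) - 878\right) + b} = \frac{1}{\left(\left(2 \left(-28\right)^{2} - -1347\right) - 878\right) - 857} = \frac{1}{\left(\left(2 \cdot 784 + 1347\right) - 878\right) - 857} = \frac{1}{\left(\left(1568 + 1347\right) - 878\right) - 857} = \frac{1}{\left(2915 - 878\right) - 857} = \frac{1}{2037 - 857} = \frac{1}{1180}$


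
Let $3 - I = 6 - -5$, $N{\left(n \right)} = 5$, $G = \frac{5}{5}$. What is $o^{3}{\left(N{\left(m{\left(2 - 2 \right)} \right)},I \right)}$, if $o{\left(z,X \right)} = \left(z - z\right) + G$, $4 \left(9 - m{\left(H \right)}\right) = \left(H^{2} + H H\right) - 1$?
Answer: $1$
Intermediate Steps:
$G = 1$ ($G = 5 \cdot \frac{1}{5} = 1$)
$m{\left(H \right)} = \frac{37}{4} - \frac{H^{2}}{2}$ ($m{\left(H \right)} = 9 - \frac{\left(H^{2} + H H\right) - 1}{4} = 9 - \frac{\left(H^{2} + H^{2}\right) - 1}{4} = 9 - \frac{2 H^{2} - 1}{4} = 9 - \frac{-1 + 2 H^{2}}{4} = 9 - \left(- \frac{1}{4} + \frac{H^{2}}{2}\right) = \frac{37}{4} - \frac{H^{2}}{2}$)
$I = -8$ ($I = 3 - \left(6 - -5\right) = 3 - \left(6 + 5\right) = 3 - 11 = -8$)
$o{\left(z,X \right)} = 1$ ($o{\left(z,X \right)} = \left(z - z\right) + 1 = 0 + 1 = 1$)
$o^{3}{\left(N{\left(m{\left(2 - 2 \right)} \right)},I \right)} = 1^{3} = 1$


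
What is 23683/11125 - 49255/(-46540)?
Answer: 330033739/103551500 ≈ 3.1871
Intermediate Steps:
23683/11125 - 49255/(-46540) = 23683*(1/11125) - 49255*(-1/46540) = 23683/11125 + 9851/9308 = 330033739/103551500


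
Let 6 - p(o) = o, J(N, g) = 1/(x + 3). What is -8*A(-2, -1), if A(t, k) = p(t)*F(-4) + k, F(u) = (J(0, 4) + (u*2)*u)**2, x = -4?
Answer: -61496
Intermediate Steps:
J(N, g) = -1 (J(N, g) = 1/(-4 + 3) = 1/(-1) = -1)
F(u) = (-1 + 2*u**2)**2 (F(u) = (-1 + (u*2)*u)**2 = (-1 + (2*u)*u)**2 = (-1 + 2*u**2)**2)
p(o) = 6 - o
A(t, k) = 5766 + k - 961*t (A(t, k) = (6 - t)*(-1 + 2*(-4)**2)**2 + k = (6 - t)*(-1 + 2*16)**2 + k = (6 - t)*(-1 + 32)**2 + k = (6 - t)*31**2 + k = (6 - t)*961 + k = (5766 - 961*t) + k = 5766 + k - 961*t)
-8*A(-2, -1) = -8*(5766 - 1 - 961*(-2)) = -8*(5766 - 1 + 1922) = -8*7687 = -61496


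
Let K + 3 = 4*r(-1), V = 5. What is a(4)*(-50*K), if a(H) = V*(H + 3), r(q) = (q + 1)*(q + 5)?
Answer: 5250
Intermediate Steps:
r(q) = (1 + q)*(5 + q)
a(H) = 15 + 5*H (a(H) = 5*(H + 3) = 5*(3 + H) = 15 + 5*H)
K = -3 (K = -3 + 4*(5 + (-1)² + 6*(-1)) = -3 + 4*(5 + 1 - 6) = -3 + 4*0 = -3 + 0 = -3)
a(4)*(-50*K) = (15 + 5*4)*(-50*(-3)) = (15 + 20)*150 = 35*150 = 5250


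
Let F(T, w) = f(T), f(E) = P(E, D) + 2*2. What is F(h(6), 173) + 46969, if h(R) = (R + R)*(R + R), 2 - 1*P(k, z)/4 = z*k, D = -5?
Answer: 49861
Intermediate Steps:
P(k, z) = 8 - 4*k*z (P(k, z) = 8 - 4*z*k = 8 - 4*k*z)
h(R) = 4*R**2 (h(R) = (2*R)*(2*R) = 4*R**2)
f(E) = 12 + 20*E (f(E) = (8 - 4*E*(-5)) + 2*2 = (8 + 20*E) + 4 = 12 + 20*E)
F(T, w) = 12 + 20*T
F(h(6), 173) + 46969 = (12 + 20*(4*6**2)) + 46969 = (12 + 20*(4*36)) + 46969 = (12 + 20*144) + 46969 = (12 + 2880) + 46969 = 2892 + 46969 = 49861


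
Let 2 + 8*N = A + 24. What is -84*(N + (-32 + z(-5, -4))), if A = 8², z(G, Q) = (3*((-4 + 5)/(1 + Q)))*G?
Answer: 1365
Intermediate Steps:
z(G, Q) = 3*G/(1 + Q) (z(G, Q) = (3*(1/(1 + Q)))*G = (3/(1 + Q))*G = 3*G/(1 + Q))
A = 64
N = 43/4 (N = -¼ + (64 + 24)/8 = -¼ + (⅛)*88 = -¼ + 11 = 43/4 ≈ 10.750)
-84*(N + (-32 + z(-5, -4))) = -84*(43/4 + (-32 + 3*(-5)/(1 - 4))) = -84*(43/4 + (-32 + 3*(-5)/(-3))) = -84*(43/4 + (-32 + 3*(-5)*(-⅓))) = -84*(43/4 + (-32 + 5)) = -84*(43/4 - 27) = -84*(-65/4) = 1365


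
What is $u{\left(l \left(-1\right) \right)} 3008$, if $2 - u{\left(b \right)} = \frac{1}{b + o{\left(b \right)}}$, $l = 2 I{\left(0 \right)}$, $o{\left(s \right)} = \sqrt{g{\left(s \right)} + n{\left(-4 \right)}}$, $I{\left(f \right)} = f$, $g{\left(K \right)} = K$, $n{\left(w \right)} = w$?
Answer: $6016 + 1504 i \approx 6016.0 + 1504.0 i$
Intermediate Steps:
$o{\left(s \right)} = \sqrt{-4 + s}$ ($o{\left(s \right)} = \sqrt{s - 4} = \sqrt{-4 + s}$)
$l = 0$ ($l = 2 \cdot 0 = 0$)
$u{\left(b \right)} = 2 - \frac{1}{b + \sqrt{-4 + b}}$
$u{\left(l \left(-1\right) \right)} 3008 = \frac{-1 + 2 \cdot 0 \left(-1\right) + 2 \sqrt{-4 + 0 \left(-1\right)}}{0 \left(-1\right) + \sqrt{-4 + 0 \left(-1\right)}} 3008 = \frac{-1 + 2 \cdot 0 + 2 \sqrt{-4 + 0}}{0 + \sqrt{-4 + 0}} \cdot 3008 = \frac{-1 + 0 + 2 \sqrt{-4}}{0 + \sqrt{-4}} \cdot 3008 = \frac{-1 + 0 + 2 \cdot 2 i}{0 + 2 i} 3008 = \frac{-1 + 0 + 4 i}{2 i} 3008 = - \frac{i}{2} \left(-1 + 4 i\right) 3008 = - \frac{i \left(-1 + 4 i\right)}{2} \cdot 3008 = - 1504 i \left(-1 + 4 i\right)$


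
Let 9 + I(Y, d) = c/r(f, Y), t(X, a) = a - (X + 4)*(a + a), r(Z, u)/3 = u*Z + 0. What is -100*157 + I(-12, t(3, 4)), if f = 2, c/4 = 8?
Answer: -141385/9 ≈ -15709.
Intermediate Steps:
c = 32 (c = 4*8 = 32)
r(Z, u) = 3*Z*u (r(Z, u) = 3*(u*Z + 0) = 3*(Z*u + 0) = 3*(Z*u) = 3*Z*u)
t(X, a) = a - 2*a*(4 + X) (t(X, a) = a - (4 + X)*2*a = a - 2*a*(4 + X))
I(Y, d) = -9 + 16/(3*Y) (I(Y, d) = -9 + 32/((3*2*Y)) = -9 + 32/((6*Y)) = -9 + 32*(1/(6*Y)) = -9 + 16/(3*Y))
-100*157 + I(-12, t(3, 4)) = -100*157 + (-9 + (16/3)/(-12)) = -15700 + (-9 + (16/3)*(-1/12)) = -15700 + (-9 - 4/9) = -15700 - 85/9 = -141385/9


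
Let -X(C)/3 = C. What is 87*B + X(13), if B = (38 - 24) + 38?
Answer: 4485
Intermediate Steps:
X(C) = -3*C
B = 52 (B = 14 + 38 = 52)
87*B + X(13) = 87*52 - 3*13 = 4524 - 39 = 4485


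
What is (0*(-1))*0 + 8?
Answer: 8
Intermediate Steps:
(0*(-1))*0 + 8 = 0*0 + 8 = 0 + 8 = 8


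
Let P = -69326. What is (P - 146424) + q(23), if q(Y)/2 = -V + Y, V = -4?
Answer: -215696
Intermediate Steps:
q(Y) = 8 + 2*Y (q(Y) = 2*(-1*(-4) + Y) = 2*(4 + Y) = 8 + 2*Y)
(P - 146424) + q(23) = (-69326 - 146424) + (8 + 2*23) = -215750 + (8 + 46) = -215750 + 54 = -215696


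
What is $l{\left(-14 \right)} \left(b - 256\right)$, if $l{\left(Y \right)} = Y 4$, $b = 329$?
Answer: $-4088$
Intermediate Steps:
$l{\left(Y \right)} = 4 Y$
$l{\left(-14 \right)} \left(b - 256\right) = 4 \left(-14\right) \left(329 - 256\right) = \left(-56\right) 73 = -4088$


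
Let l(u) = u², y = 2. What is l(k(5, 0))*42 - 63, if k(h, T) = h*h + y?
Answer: 30555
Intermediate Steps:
k(h, T) = 2 + h² (k(h, T) = h*h + 2 = h² + 2 = 2 + h²)
l(k(5, 0))*42 - 63 = (2 + 5²)²*42 - 63 = (2 + 25)²*42 - 63 = 27²*42 - 63 = 729*42 - 63 = 30618 - 63 = 30555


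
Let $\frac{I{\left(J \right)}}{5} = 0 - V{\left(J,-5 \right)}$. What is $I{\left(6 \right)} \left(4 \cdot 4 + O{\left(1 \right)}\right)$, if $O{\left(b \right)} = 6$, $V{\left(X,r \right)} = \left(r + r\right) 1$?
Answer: $1100$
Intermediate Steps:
$V{\left(X,r \right)} = 2 r$ ($V{\left(X,r \right)} = 2 r 1 = 2 r$)
$I{\left(J \right)} = 50$ ($I{\left(J \right)} = 5 \left(0 - 2 \left(-5\right)\right) = 5 \left(0 - -10\right) = 5 \left(0 + 10\right) = 5 \cdot 10 = 50$)
$I{\left(6 \right)} \left(4 \cdot 4 + O{\left(1 \right)}\right) = 50 \left(4 \cdot 4 + 6\right) = 50 \left(16 + 6\right) = 50 \cdot 22 = 1100$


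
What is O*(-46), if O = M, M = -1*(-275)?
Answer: -12650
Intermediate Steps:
M = 275
O = 275
O*(-46) = 275*(-46) = -12650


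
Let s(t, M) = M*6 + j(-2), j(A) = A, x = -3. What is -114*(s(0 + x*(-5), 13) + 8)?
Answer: -9576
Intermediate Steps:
s(t, M) = -2 + 6*M (s(t, M) = M*6 - 2 = 6*M - 2 = -2 + 6*M)
-114*(s(0 + x*(-5), 13) + 8) = -114*((-2 + 6*13) + 8) = -114*((-2 + 78) + 8) = -114*(76 + 8) = -114*84 = -9576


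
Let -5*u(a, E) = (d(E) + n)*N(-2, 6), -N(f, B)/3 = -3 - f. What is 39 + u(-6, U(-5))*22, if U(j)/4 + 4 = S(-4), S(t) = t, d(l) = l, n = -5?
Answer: 2637/5 ≈ 527.40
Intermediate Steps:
N(f, B) = 9 + 3*f (N(f, B) = -3*(-3 - f) = 9 + 3*f)
U(j) = -32 (U(j) = -16 + 4*(-4) = -16 - 16 = -32)
u(a, E) = 3 - 3*E/5 (u(a, E) = -(E - 5)*(9 + 3*(-2))/5 = -(-5 + E)*(9 - 6)/5 = -(-5 + E)*3/5 = -(-15 + 3*E)/5 = 3 - 3*E/5)
39 + u(-6, U(-5))*22 = 39 + (3 - ⅗*(-32))*22 = 39 + (3 + 96/5)*22 = 39 + (111/5)*22 = 39 + 2442/5 = 2637/5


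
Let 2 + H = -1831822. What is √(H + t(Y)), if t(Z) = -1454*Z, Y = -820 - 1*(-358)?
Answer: 2*I*√290019 ≈ 1077.1*I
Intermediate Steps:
Y = -462 (Y = -820 + 358 = -462)
H = -1831824 (H = -2 - 1831822 = -1831824)
√(H + t(Y)) = √(-1831824 - 1454*(-462)) = √(-1831824 + 671748) = √(-1160076) = 2*I*√290019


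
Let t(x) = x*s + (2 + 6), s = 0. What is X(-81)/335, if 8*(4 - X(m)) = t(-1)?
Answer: 3/335 ≈ 0.0089552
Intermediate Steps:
t(x) = 8 (t(x) = x*0 + (2 + 6) = 0 + 8 = 8)
X(m) = 3 (X(m) = 4 - 1/8*8 = 4 - 1 = 3)
X(-81)/335 = 3/335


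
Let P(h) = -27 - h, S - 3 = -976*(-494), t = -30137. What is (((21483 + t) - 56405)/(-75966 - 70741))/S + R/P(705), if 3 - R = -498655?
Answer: -17636122216346047/25888768414014 ≈ -681.23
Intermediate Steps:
S = 482147 (S = 3 - 976*(-494) = 3 + 482144 = 482147)
R = 498658 (R = 3 - 1*(-498655) = 3 + 498655 = 498658)
(((21483 + t) - 56405)/(-75966 - 70741))/S + R/P(705) = (((21483 - 30137) - 56405)/(-75966 - 70741))/482147 + 498658/(-27 - 1*705) = ((-8654 - 56405)/(-146707))*(1/482147) + 498658/(-27 - 705) = -65059*(-1/146707)*(1/482147) + 498658/(-732) = (65059/146707)*(1/482147) + 498658*(-1/732) = 65059/70734339929 - 249329/366 = -17636122216346047/25888768414014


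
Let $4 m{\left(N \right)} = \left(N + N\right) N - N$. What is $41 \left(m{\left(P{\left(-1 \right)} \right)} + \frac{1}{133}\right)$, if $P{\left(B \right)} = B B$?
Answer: $\frac{5617}{532} \approx 10.558$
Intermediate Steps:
$P{\left(B \right)} = B^{2}$
$m{\left(N \right)} = \frac{N^{2}}{2} - \frac{N}{4}$ ($m{\left(N \right)} = \frac{\left(N + N\right) N - N}{4} = \frac{2 N N - N}{4} = \frac{2 N^{2} - N}{4} = \frac{- N + 2 N^{2}}{4} = \frac{N^{2}}{2} - \frac{N}{4}$)
$41 \left(m{\left(P{\left(-1 \right)} \right)} + \frac{1}{133}\right) = 41 \left(\frac{\left(-1\right)^{2} \left(-1 + 2 \left(-1\right)^{2}\right)}{4} + \frac{1}{133}\right) = 41 \left(\frac{1}{4} \cdot 1 \left(-1 + 2 \cdot 1\right) + \frac{1}{133}\right) = 41 \left(\frac{1}{4} \cdot 1 \left(-1 + 2\right) + \frac{1}{133}\right) = 41 \left(\frac{1}{4} \cdot 1 \cdot 1 + \frac{1}{133}\right) = 41 \left(\frac{1}{4} + \frac{1}{133}\right) = 41 \cdot \frac{137}{532} = \frac{5617}{532}$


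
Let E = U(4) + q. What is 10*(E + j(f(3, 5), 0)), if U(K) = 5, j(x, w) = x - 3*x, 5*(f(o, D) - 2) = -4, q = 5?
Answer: 76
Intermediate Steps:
f(o, D) = 6/5 (f(o, D) = 2 + (1/5)*(-4) = 2 - 4/5 = 6/5)
j(x, w) = -2*x
E = 10 (E = 5 + 5 = 10)
10*(E + j(f(3, 5), 0)) = 10*(10 - 2*6/5) = 10*(10 - 12/5) = 10*(38/5) = 76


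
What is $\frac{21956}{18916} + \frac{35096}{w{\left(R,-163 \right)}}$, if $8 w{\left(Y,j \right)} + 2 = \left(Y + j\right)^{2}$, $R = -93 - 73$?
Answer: $\frac{1921875743}{511862231} \approx 3.7547$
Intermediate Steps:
$R = -166$ ($R = -93 - 73 = -166$)
$w{\left(Y,j \right)} = - \frac{1}{4} + \frac{\left(Y + j\right)^{2}}{8}$
$\frac{21956}{18916} + \frac{35096}{w{\left(R,-163 \right)}} = \frac{21956}{18916} + \frac{35096}{- \frac{1}{4} + \frac{\left(-166 - 163\right)^{2}}{8}} = 21956 \cdot \frac{1}{18916} + \frac{35096}{- \frac{1}{4} + \frac{\left(-329\right)^{2}}{8}} = \frac{5489}{4729} + \frac{35096}{- \frac{1}{4} + \frac{1}{8} \cdot 108241} = \frac{5489}{4729} + \frac{35096}{- \frac{1}{4} + \frac{108241}{8}} = \frac{5489}{4729} + \frac{35096}{\frac{108239}{8}} = \frac{5489}{4729} + 35096 \cdot \frac{8}{108239} = \frac{5489}{4729} + \frac{280768}{108239} = \frac{1921875743}{511862231}$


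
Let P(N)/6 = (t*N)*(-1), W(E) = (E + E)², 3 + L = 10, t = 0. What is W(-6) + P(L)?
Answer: 144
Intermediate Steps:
L = 7 (L = -3 + 10 = 7)
W(E) = 4*E² (W(E) = (2*E)² = 4*E²)
P(N) = 0 (P(N) = 6*((0*N)*(-1)) = 6*(0*(-1)) = 6*0 = 0)
W(-6) + P(L) = 4*(-6)² + 0 = 4*36 + 0 = 144 + 0 = 144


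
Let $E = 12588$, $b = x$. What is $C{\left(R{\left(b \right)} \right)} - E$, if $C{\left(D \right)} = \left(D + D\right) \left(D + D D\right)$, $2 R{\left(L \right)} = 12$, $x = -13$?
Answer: $-12084$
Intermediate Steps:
$b = -13$
$R{\left(L \right)} = 6$ ($R{\left(L \right)} = \frac{1}{2} \cdot 12 = 6$)
$C{\left(D \right)} = 2 D \left(D + D^{2}\right)$
$C{\left(R{\left(b \right)} \right)} - E = 2 \cdot 6^{2} \left(1 + 6\right) - 12588 = 2 \cdot 36 \cdot 7 - 12588 = 504 - 12588 = -12084$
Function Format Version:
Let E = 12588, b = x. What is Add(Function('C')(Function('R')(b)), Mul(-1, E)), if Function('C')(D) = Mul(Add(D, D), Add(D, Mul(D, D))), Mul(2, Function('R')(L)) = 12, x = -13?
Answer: -12084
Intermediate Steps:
b = -13
Function('R')(L) = 6 (Function('R')(L) = Mul(Rational(1, 2), 12) = 6)
Function('C')(D) = Mul(2, D, Add(D, Pow(D, 2))) (Function('C')(D) = Mul(Mul(2, D), Add(D, Pow(D, 2))) = Mul(2, D, Add(D, Pow(D, 2))))
Add(Function('C')(Function('R')(b)), Mul(-1, E)) = Add(Mul(2, Pow(6, 2), Add(1, 6)), Mul(-1, 12588)) = Add(Mul(2, 36, 7), -12588) = Add(504, -12588) = -12084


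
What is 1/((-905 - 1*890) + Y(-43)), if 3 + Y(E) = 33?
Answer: -1/1765 ≈ -0.00056657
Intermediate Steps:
Y(E) = 30 (Y(E) = -3 + 33 = 30)
1/((-905 - 1*890) + Y(-43)) = 1/((-905 - 1*890) + 30) = 1/((-905 - 890) + 30) = 1/(-1795 + 30) = 1/(-1765) = -1/1765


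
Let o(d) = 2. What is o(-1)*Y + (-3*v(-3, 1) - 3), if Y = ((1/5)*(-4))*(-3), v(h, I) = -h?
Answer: -36/5 ≈ -7.2000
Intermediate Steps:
Y = 12/5 (Y = ((1*(⅕))*(-4))*(-3) = ((⅕)*(-4))*(-3) = -⅘*(-3) = 12/5 ≈ 2.4000)
o(-1)*Y + (-3*v(-3, 1) - 3) = 2*(12/5) + (-(-3)*(-3) - 3) = 24/5 + (-3*3 - 3) = 24/5 + (-9 - 3) = 24/5 - 12 = -36/5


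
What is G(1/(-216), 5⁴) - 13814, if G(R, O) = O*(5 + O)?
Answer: 379936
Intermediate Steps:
G(1/(-216), 5⁴) - 13814 = 5⁴*(5 + 5⁴) - 13814 = 625*(5 + 625) - 13814 = 625*630 - 13814 = 393750 - 13814 = 379936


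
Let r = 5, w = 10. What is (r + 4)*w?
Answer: 90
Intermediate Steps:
(r + 4)*w = (5 + 4)*10 = 9*10 = 90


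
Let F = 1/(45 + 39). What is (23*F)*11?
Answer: 253/84 ≈ 3.0119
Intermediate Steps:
F = 1/84 ≈ 0.011905
(23*F)*11 = (23*(1/84))*11 = (23/84)*11 = 253/84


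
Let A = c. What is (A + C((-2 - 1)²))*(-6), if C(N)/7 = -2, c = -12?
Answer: 156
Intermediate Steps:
A = -12
C(N) = -14 (C(N) = 7*(-2) = -14)
(A + C((-2 - 1)²))*(-6) = (-12 - 14)*(-6) = -26*(-6) = 156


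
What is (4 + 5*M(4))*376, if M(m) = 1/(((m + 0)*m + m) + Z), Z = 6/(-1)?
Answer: 11468/7 ≈ 1638.3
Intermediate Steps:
Z = -6 (Z = 6*(-1) = -6)
M(m) = 1/(-6 + m + m²) (M(m) = 1/(((m + 0)*m + m) - 6) = 1/((m*m + m) - 6) = 1/((m² + m) - 6) = 1/((m + m²) - 6) = 1/(-6 + m + m²))
(4 + 5*M(4))*376 = (4 + 5/(-6 + 4 + 4²))*376 = (4 + 5/(-6 + 4 + 16))*376 = (4 + 5/14)*376 = (61/14)*376 = 11468/7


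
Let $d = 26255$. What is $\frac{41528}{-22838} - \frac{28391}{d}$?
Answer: $- \frac{9768041}{3368605} \approx -2.8997$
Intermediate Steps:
$\frac{41528}{-22838} - \frac{28391}{d} = \frac{41528}{-22838} - \frac{28391}{26255} = 41528 \left(- \frac{1}{22838}\right) - \frac{319}{295} = - \frac{20764}{11419} - \frac{319}{295} = - \frac{9768041}{3368605}$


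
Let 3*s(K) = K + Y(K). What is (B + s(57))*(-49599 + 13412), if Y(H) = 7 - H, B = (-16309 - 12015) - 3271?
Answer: 3429731486/3 ≈ 1.1432e+9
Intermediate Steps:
B = -31595 (B = -28324 - 3271 = -31595)
s(K) = 7/3 (s(K) = (K + (7 - K))/3 = (⅓)*7 = 7/3)
(B + s(57))*(-49599 + 13412) = (-31595 + 7/3)*(-49599 + 13412) = -94778/3*(-36187) = 3429731486/3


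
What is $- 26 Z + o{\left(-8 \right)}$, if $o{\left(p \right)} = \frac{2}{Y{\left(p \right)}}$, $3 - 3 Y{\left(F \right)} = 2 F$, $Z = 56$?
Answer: $- \frac{27658}{19} \approx -1455.7$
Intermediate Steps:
$Y{\left(F \right)} = 1 - \frac{2 F}{3}$
$o{\left(p \right)} = \frac{2}{1 - \frac{2 p}{3}}$
$- 26 Z + o{\left(-8 \right)} = \left(-26\right) 56 - \frac{6}{-3 + 2 \left(-8\right)} = -1456 - \frac{6}{-3 - 16} = -1456 - \frac{6}{-19} = -1456 - - \frac{6}{19} = -1456 + \frac{6}{19} = - \frac{27658}{19}$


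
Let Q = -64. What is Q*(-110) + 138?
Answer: 7178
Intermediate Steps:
Q*(-110) + 138 = -64*(-110) + 138 = 7040 + 138 = 7178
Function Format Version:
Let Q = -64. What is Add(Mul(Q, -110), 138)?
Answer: 7178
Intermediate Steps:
Add(Mul(Q, -110), 138) = Add(Mul(-64, -110), 138) = Add(7040, 138) = 7178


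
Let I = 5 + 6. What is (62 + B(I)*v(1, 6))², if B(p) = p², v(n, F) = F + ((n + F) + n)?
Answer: 3083536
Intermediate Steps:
I = 11
v(n, F) = 2*F + 2*n (v(n, F) = F + ((F + n) + n) = F + (F + 2*n) = 2*F + 2*n)
(62 + B(I)*v(1, 6))² = (62 + 11²*(2*6 + 2*1))² = (62 + 121*(12 + 2))² = (62 + 121*14)² = (62 + 1694)² = 1756² = 3083536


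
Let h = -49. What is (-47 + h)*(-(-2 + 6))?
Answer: 384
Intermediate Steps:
(-47 + h)*(-(-2 + 6)) = (-47 - 49)*(-(-2 + 6)) = -(-96)*4 = -96*(-4) = 384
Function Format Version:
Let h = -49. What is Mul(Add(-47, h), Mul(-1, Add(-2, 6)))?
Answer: 384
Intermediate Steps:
Mul(Add(-47, h), Mul(-1, Add(-2, 6))) = Mul(Add(-47, -49), Mul(-1, Add(-2, 6))) = Mul(-96, Mul(-1, 4)) = Mul(-96, -4) = 384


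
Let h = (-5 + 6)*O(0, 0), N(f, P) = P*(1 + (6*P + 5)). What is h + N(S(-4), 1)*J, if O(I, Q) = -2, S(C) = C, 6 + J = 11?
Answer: 58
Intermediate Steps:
J = 5 (J = -6 + 11 = 5)
N(f, P) = P*(6 + 6*P) (N(f, P) = P*(1 + (5 + 6*P)) = P*(6 + 6*P))
h = -2 (h = (-5 + 6)*(-2) = 1*(-2) = -2)
h + N(S(-4), 1)*J = -2 + (6*1*(1 + 1))*5 = -2 + (6*1*2)*5 = -2 + 12*5 = -2 + 60 = 58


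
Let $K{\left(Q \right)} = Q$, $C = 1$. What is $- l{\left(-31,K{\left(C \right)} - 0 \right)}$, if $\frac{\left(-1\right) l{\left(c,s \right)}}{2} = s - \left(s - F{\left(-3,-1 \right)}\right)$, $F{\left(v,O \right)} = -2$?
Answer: $-4$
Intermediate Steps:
$l{\left(c,s \right)} = 4$ ($l{\left(c,s \right)} = - 2 \left(s - \left(2 + s\right)\right) = \left(-2\right) \left(-2\right) = 4$)
$- l{\left(-31,K{\left(C \right)} - 0 \right)} = \left(-1\right) 4 = -4$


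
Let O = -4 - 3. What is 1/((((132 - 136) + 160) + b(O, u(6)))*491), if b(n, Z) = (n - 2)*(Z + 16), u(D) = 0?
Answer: 1/5892 ≈ 0.00016972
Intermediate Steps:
O = -7
b(n, Z) = (-2 + n)*(16 + Z)
1/((((132 - 136) + 160) + b(O, u(6)))*491) = 1/((((132 - 136) + 160) + (-32 - 2*0 + 16*(-7) + 0*(-7)))*491) = 1/(((-4 + 160) + (-32 + 0 - 112 + 0))*491) = 1/((156 - 144)*491) = 1/(12*491) = 1/5892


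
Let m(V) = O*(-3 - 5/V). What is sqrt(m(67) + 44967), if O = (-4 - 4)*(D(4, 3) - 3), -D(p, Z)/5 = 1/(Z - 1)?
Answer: 5*sqrt(8049983)/67 ≈ 211.74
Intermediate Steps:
D(p, Z) = -5/(-1 + Z) (D(p, Z) = -5/(Z - 1) = -5/(-1 + Z))
O = 44 (O = (-4 - 4)*(-5/(-1 + 3) - 3) = -8*(-5/2 - 3) = -8*(-11/2) = 44)
m(V) = -132 - 220/V (m(V) = 44*(-3 - 5/V) = -132 - 220/V)
sqrt(m(67) + 44967) = sqrt((-132 - 220/67) + 44967) = sqrt(-9064/67 + 44967) = sqrt(3003725/67) = 5*sqrt(8049983)/67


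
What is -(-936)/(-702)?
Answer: -4/3 ≈ -1.3333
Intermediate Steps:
-(-936)/(-702) = -(-936)*(-1)/702 = -6*2/9 = -4/3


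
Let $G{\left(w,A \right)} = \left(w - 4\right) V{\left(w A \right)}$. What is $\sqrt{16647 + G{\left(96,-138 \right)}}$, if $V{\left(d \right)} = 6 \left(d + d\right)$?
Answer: $i \sqrt{14609145} \approx 3822.2 i$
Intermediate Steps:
$V{\left(d \right)} = 12 d$ ($V{\left(d \right)} = 6 \cdot 2 d = 12 d$)
$G{\left(w,A \right)} = 12 A w \left(-4 + w\right)$ ($G{\left(w,A \right)} = \left(w - 4\right) 12 w A = \left(-4 + w\right) 12 A w = 12 A w \left(-4 + w\right)$)
$\sqrt{16647 + G{\left(96,-138 \right)}} = \sqrt{16647 + 12 \left(-138\right) 96 \left(-4 + 96\right)} = \sqrt{16647 + 12 \left(-138\right) 96 \cdot 92} = \sqrt{16647 - 14625792} = \sqrt{-14609145} = i \sqrt{14609145}$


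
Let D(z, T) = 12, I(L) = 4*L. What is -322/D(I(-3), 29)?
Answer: -161/6 ≈ -26.833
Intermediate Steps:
-322/D(I(-3), 29) = -322/12 = -322*1/12 = -161/6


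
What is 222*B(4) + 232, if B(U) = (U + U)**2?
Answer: 14440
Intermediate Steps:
B(U) = 4*U**2 (B(U) = (2*U)**2 = 4*U**2)
222*B(4) + 232 = 222*(4*4**2) + 232 = 222*(4*16) + 232 = 222*64 + 232 = 14208 + 232 = 14440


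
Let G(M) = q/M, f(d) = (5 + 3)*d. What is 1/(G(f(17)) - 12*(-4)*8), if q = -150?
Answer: 68/26037 ≈ 0.0026117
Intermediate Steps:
f(d) = 8*d
G(M) = -150/M
1/(G(f(17)) - 12*(-4)*8) = 1/(-150/(8*17) - 12*(-4)*8) = 1/(-150/136 + 48*8) = 1/(-150*1/136 + 384) = 1/(-75/68 + 384) = 1/(26037/68) = 68/26037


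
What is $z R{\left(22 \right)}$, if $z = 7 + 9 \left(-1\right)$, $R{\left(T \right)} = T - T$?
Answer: $0$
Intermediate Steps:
$R{\left(T \right)} = 0$
$z = -2$ ($z = 7 - 9 = -2$)
$z R{\left(22 \right)} = \left(-2\right) 0 = 0$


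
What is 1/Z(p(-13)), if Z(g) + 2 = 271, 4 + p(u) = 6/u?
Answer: 1/269 ≈ 0.0037175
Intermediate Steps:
p(u) = -4 + 6/u
Z(g) = 269 (Z(g) = -2 + 271 = 269)
1/Z(p(-13)) = 1/269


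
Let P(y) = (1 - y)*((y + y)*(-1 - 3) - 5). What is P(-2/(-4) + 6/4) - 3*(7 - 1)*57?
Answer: -1005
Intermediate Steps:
P(y) = (1 - y)*(-5 - 8*y) (P(y) = (1 - y)*((2*y)*(-4) - 5) = (1 - y)*(-8*y - 5) = (1 - y)*(-5 - 8*y))
P(-2/(-4) + 6/4) - 3*(7 - 1)*57 = (-5 - 3*(-2/(-4) + 6/4) + 8*(-2/(-4) + 6/4)**2) - 3*(7 - 1)*57 = (-5 - 3*(-2*(-1/4) + 6*(1/4)) + 8*(-2*(-1/4) + 6*(1/4))**2) - 3*6*57 = (-5 - 3*(1/2 + 3/2) + 8*(1/2 + 3/2)**2) - 18*57 = (-5 - 3*2 + 8*2**2) - 1026 = (-5 - 6 + 8*4) - 1026 = (-5 - 6 + 32) - 1026 = 21 - 1026 = -1005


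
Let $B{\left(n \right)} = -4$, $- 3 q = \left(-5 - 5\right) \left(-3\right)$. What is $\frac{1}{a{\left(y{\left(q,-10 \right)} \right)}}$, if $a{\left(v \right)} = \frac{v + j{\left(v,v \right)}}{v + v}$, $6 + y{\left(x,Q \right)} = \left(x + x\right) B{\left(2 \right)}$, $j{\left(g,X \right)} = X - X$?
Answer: $2$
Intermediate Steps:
$q = -10$ ($q = - \frac{\left(-5 - 5\right) \left(-3\right)}{3} = - \frac{\left(-10\right) \left(-3\right)}{3} = \left(- \frac{1}{3}\right) 30 = -10$)
$j{\left(g,X \right)} = 0$
$y{\left(x,Q \right)} = -6 - 8 x$ ($y{\left(x,Q \right)} = -6 + \left(x + x\right) \left(-4\right) = -6 + 2 x \left(-4\right) = -6 - 8 x$)
$a{\left(v \right)} = \frac{1}{2}$ ($a{\left(v \right)} = \frac{v + 0}{v + v} = \frac{v}{2 v} = v \frac{1}{2 v} = \frac{1}{2}$)
$\frac{1}{a{\left(y{\left(q,-10 \right)} \right)}} = \frac{1}{\frac{1}{2}} = 2$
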